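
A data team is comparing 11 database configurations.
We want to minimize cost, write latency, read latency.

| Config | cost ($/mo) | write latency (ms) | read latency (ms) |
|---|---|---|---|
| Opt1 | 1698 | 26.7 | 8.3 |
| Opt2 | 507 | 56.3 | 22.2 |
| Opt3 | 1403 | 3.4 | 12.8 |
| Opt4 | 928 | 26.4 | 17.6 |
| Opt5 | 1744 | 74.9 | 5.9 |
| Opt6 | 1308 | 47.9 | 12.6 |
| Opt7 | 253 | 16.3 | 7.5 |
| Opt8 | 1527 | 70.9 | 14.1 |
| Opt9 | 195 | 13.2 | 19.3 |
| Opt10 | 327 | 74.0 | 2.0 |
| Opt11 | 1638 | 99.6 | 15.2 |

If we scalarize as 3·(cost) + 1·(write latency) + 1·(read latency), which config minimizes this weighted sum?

Opt1: 3·1698 + 1·26.7 + 1·8.3 = 5129.0
Opt2: 3·507 + 1·56.3 + 1·22.2 = 1599.5
Opt3: 3·1403 + 1·3.4 + 1·12.8 = 4225.2
Opt4: 3·928 + 1·26.4 + 1·17.6 = 2828.0
Opt5: 3·1744 + 1·74.9 + 1·5.9 = 5312.8
Opt6: 3·1308 + 1·47.9 + 1·12.6 = 3984.5
Opt7: 3·253 + 1·16.3 + 1·7.5 = 782.8
Opt8: 3·1527 + 1·70.9 + 1·14.1 = 4666.0
Opt9: 3·195 + 1·13.2 + 1·19.3 = 617.5
Opt10: 3·327 + 1·74.0 + 1·2.0 = 1057.0
Opt11: 3·1638 + 1·99.6 + 1·15.2 = 5028.8
Lowest: Opt9 at 617.5.

Opt9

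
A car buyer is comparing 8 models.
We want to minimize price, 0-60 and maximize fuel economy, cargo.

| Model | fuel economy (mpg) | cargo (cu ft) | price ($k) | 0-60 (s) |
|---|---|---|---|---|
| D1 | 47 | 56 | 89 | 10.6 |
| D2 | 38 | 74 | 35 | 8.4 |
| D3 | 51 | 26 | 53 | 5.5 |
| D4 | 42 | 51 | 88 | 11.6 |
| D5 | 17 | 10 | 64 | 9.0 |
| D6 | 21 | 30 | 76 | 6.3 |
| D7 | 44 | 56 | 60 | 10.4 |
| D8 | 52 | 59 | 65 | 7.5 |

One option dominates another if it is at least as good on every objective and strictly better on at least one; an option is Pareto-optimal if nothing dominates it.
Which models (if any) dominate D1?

D8

D8: fuel economy 52≥47, cargo 59≥56, price 65≤89, 0-60 7.5≤10.6 — dominates D1.
Others (D2, D3, D4, D5, D6, D7) are each worse than D1 on at least one objective.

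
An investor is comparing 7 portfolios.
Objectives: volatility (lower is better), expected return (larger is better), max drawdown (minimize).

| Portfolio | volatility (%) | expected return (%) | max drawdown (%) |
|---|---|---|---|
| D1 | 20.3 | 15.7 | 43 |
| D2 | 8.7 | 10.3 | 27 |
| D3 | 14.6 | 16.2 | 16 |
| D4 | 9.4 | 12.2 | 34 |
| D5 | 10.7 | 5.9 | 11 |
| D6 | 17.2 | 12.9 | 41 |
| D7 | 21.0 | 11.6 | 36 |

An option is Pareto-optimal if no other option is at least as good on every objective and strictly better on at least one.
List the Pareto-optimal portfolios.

D2, D3, D4, D5

D1: dominated by D3 (volatility 14.6≤20.3, expected return 16.2≥15.7, max drawdown 16≤43).
D2: not dominated (best volatility).
D3: not dominated (best expected return).
D4: not dominated.
D5: not dominated (best max drawdown).
D6: dominated by D3 (volatility 14.6≤17.2, expected return 16.2≥12.9, max drawdown 16≤41).
D7: dominated by D3 (volatility 14.6≤21.0, expected return 16.2≥11.6, max drawdown 16≤36).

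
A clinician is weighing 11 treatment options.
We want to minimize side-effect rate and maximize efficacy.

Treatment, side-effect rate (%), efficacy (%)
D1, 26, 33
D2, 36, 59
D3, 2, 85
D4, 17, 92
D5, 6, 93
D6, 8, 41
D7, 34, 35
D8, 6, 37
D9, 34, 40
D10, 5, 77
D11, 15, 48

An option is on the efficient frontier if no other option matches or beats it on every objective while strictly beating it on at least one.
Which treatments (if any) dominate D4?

D5: side-effect rate 6≤17, efficacy 93≥92 — dominates D4.
Others (D1, D2, D3, D6, D7, D8, D9, D10, D11) are each worse than D4 on at least one objective.

D5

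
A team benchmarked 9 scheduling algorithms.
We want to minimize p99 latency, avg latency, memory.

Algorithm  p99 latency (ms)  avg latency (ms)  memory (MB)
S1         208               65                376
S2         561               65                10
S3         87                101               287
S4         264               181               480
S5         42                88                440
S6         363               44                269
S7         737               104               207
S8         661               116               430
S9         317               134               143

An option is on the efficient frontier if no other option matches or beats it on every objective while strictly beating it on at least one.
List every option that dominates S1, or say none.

S2: worse on p99 latency (561 vs 208).
S3: worse on avg latency (101 vs 65).
S4: worse on p99 latency (264 vs 208).
S5: worse on avg latency (88 vs 65).
S6: worse on p99 latency (363 vs 208).
S7: worse on p99 latency (737 vs 208).
S8: worse on p99 latency (661 vs 208).
S9: worse on p99 latency (317 vs 208).
No option dominates S1.

none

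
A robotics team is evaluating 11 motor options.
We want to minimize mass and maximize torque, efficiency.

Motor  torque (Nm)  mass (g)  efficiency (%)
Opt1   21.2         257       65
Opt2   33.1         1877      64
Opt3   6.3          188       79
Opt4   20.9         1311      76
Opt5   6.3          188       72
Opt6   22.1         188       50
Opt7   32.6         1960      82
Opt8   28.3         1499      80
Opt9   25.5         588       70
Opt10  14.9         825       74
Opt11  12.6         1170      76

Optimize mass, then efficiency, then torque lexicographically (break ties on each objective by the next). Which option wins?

Opt3

First minimize mass: best is 188, kept {Opt3, Opt5, Opt6}.
Then maximize efficiency: best is 79, kept {Opt3}.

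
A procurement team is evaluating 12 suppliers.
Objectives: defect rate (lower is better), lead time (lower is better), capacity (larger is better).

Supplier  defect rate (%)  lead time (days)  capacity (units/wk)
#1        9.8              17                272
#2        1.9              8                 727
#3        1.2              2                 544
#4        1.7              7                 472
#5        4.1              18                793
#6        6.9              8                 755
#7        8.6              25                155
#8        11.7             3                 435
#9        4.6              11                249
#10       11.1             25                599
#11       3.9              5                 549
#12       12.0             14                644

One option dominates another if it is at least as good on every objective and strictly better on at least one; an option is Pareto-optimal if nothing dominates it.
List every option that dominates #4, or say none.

#3

#3: defect rate 1.2≤1.7, lead time 2≤7, capacity 544≥472 — dominates #4.
Others (#1, #2, #5, #6, #7, #8, #9, #10, #11, #12) are each worse than #4 on at least one objective.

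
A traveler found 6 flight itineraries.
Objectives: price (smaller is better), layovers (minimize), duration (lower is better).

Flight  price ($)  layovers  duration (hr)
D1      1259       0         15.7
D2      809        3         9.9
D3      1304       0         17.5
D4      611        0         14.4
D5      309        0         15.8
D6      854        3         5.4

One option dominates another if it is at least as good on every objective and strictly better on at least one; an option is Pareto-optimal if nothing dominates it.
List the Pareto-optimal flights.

D1: dominated by D4 (price 611≤1259, layovers 0≤0, duration 14.4≤15.7).
D2: not dominated.
D3: dominated by D1 (price 1259≤1304, layovers 0≤0, duration 15.7≤17.5).
D4: not dominated.
D5: not dominated (best price).
D6: not dominated (best duration).

D2, D4, D5, D6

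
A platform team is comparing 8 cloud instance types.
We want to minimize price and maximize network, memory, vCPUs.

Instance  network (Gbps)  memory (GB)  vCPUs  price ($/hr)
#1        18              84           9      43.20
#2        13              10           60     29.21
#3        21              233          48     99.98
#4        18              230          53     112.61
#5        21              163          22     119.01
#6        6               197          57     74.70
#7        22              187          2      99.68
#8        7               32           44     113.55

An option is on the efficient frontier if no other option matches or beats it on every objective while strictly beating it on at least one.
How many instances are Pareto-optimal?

6

#1: not dominated.
#2: not dominated (best vCPUs).
#3: not dominated (best memory).
#4: not dominated.
#5: dominated by #3 (network 21≥21, memory 233≥163, vCPUs 48≥22, price 99.98≤119.01).
#6: not dominated.
#7: not dominated (best network).
#8: dominated by #3 (network 21≥7, memory 233≥32, vCPUs 48≥44, price 99.98≤113.55).
Pareto-optimal: #1, #2, #3, #4, #6, #7 → 6.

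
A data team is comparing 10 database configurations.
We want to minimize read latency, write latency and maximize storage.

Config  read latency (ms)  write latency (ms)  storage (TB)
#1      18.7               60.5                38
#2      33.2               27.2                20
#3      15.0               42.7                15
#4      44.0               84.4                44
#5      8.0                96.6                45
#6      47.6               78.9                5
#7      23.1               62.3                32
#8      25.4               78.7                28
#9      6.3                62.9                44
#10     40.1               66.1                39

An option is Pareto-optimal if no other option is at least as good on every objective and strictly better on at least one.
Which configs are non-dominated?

#1: not dominated.
#2: not dominated (best write latency).
#3: not dominated.
#4: dominated by #9 (read latency 6.3≤44.0, write latency 62.9≤84.4, storage 44≥44).
#5: not dominated (best storage).
#6: dominated by #1 (read latency 18.7≤47.6, write latency 60.5≤78.9, storage 38≥5).
#7: dominated by #1 (read latency 18.7≤23.1, write latency 60.5≤62.3, storage 38≥32).
#8: dominated by #1 (read latency 18.7≤25.4, write latency 60.5≤78.7, storage 38≥28).
#9: not dominated (best read latency).
#10: dominated by #9 (read latency 6.3≤40.1, write latency 62.9≤66.1, storage 44≥39).

#1, #2, #3, #5, #9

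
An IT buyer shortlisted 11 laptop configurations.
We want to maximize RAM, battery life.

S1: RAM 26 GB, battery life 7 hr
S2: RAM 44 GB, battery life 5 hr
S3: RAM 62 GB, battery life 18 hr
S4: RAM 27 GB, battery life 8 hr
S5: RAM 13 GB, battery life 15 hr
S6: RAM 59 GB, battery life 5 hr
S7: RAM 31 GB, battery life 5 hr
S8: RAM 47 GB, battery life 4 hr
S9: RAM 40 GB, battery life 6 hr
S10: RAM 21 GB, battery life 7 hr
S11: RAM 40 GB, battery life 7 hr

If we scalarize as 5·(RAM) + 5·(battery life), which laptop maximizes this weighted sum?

S1: 5·26 + 5·7 = 165
S2: 5·44 + 5·5 = 245
S3: 5·62 + 5·18 = 400
S4: 5·27 + 5·8 = 175
S5: 5·13 + 5·15 = 140
S6: 5·59 + 5·5 = 320
S7: 5·31 + 5·5 = 180
S8: 5·47 + 5·4 = 255
S9: 5·40 + 5·6 = 230
S10: 5·21 + 5·7 = 140
S11: 5·40 + 5·7 = 235
Highest: S3 at 400.

S3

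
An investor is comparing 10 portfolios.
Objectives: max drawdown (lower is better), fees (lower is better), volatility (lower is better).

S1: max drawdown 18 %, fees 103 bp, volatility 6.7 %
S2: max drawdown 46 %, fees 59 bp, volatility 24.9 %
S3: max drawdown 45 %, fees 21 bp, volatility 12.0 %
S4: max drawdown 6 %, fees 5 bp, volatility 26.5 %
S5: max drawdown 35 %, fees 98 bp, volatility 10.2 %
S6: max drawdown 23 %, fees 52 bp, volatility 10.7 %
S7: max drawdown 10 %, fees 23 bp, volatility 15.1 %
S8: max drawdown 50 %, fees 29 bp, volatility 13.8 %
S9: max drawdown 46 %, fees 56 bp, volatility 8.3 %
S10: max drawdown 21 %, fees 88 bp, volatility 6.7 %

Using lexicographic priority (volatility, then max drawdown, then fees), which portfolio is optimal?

S1

First minimize volatility: best is 6.7, kept {S1, S10}.
Then minimize max drawdown: best is 18, kept {S1}.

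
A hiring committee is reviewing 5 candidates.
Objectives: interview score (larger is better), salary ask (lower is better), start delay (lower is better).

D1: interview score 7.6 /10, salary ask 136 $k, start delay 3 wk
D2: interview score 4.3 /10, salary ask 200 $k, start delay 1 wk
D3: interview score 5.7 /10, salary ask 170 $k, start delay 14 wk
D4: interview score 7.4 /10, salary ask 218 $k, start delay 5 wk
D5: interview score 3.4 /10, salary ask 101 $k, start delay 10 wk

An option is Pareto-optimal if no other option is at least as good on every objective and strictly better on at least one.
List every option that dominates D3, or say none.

D1: interview score 7.6≥5.7, salary ask 136≤170, start delay 3≤14 — dominates D3.
Others (D2, D4, D5) are each worse than D3 on at least one objective.

D1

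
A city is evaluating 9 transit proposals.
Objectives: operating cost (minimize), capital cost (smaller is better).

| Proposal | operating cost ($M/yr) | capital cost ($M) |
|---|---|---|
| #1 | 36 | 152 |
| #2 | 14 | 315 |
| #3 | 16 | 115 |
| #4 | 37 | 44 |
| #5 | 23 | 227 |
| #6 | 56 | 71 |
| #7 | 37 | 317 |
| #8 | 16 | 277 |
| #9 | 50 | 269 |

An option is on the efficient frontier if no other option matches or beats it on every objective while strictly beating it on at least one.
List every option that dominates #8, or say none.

#3

#3: operating cost 16≤16, capital cost 115≤277 — dominates #8.
Others (#1, #2, #4, #5, #6, #7, #9) are each worse than #8 on at least one objective.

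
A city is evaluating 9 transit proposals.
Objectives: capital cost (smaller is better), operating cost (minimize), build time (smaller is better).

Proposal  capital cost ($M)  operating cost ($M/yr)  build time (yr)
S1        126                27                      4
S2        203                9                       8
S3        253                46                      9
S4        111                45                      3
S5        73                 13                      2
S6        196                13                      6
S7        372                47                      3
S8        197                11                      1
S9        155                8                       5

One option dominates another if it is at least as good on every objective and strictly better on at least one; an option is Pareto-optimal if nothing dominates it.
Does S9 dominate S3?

S9 vs S3: capital cost 155≤253, operating cost 8≤46, build time 5≤9 — S9 is at least as good on every objective with at least one strict improvement.

Yes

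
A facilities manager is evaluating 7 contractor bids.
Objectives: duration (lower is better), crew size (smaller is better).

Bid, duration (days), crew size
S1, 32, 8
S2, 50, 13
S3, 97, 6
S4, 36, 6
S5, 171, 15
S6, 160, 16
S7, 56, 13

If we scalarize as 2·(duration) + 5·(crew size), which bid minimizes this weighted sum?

S1: 2·32 + 5·8 = 104
S2: 2·50 + 5·13 = 165
S3: 2·97 + 5·6 = 224
S4: 2·36 + 5·6 = 102
S5: 2·171 + 5·15 = 417
S6: 2·160 + 5·16 = 400
S7: 2·56 + 5·13 = 177
Lowest: S4 at 102.

S4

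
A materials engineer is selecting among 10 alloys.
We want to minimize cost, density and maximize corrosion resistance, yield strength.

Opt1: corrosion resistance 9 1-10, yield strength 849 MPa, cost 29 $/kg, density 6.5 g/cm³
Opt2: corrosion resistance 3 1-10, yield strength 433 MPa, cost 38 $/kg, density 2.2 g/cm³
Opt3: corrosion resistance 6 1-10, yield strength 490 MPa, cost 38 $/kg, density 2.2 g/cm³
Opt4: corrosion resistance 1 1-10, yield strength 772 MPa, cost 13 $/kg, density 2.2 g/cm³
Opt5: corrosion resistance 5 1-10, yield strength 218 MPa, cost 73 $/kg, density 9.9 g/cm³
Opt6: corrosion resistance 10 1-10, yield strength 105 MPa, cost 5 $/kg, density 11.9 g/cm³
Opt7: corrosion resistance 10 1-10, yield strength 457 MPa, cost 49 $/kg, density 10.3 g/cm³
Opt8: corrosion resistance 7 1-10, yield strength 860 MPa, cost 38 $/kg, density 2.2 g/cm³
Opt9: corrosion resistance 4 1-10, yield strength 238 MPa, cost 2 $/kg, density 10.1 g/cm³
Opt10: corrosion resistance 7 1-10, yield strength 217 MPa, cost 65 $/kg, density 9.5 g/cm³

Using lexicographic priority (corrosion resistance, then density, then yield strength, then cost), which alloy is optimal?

First maximize corrosion resistance: best is 10, kept {Opt6, Opt7}.
Then minimize density: best is 10.3, kept {Opt7}.

Opt7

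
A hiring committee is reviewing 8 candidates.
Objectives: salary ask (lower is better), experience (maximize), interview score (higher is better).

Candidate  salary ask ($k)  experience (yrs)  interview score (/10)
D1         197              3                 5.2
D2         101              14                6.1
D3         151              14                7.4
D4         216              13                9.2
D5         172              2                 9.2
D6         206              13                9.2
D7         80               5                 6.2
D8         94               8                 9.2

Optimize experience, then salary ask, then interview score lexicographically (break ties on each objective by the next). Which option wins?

First maximize experience: best is 14, kept {D2, D3}.
Then minimize salary ask: best is 101, kept {D2}.

D2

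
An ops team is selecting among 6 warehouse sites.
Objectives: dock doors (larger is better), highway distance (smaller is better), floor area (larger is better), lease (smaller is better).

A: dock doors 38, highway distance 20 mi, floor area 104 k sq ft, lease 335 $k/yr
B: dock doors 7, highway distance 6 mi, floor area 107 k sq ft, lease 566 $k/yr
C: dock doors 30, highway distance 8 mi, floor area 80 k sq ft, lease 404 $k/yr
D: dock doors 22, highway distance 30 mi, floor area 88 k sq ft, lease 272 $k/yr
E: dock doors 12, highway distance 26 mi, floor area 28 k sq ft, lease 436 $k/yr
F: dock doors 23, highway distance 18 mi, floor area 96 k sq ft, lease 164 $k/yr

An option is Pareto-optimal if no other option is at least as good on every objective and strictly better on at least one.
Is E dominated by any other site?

Yes

A vs E: dock doors 38≥12, highway distance 20≤26, floor area 104≥28, lease 335≤436 — A is at least as good on every objective and strictly better on at least one, so A dominates E.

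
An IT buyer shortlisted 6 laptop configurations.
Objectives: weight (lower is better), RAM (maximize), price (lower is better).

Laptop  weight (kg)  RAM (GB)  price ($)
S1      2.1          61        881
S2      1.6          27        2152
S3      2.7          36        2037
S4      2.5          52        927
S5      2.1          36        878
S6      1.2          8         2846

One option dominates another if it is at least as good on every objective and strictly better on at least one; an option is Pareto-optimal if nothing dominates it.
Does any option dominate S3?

Yes

S1 vs S3: weight 2.1≤2.7, RAM 61≥36, price 881≤2037 — S1 is at least as good on every objective and strictly better on at least one, so S1 dominates S3.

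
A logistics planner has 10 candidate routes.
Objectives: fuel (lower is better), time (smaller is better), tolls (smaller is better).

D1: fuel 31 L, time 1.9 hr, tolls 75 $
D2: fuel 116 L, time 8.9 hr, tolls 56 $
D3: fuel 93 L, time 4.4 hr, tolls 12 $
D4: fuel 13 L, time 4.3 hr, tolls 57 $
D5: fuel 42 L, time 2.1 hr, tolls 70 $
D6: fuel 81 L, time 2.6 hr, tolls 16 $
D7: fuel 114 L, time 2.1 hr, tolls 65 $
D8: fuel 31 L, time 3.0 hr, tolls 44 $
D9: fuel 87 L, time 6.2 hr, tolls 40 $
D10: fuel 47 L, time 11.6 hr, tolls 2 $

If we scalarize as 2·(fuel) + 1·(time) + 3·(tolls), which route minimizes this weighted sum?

D1: 2·31 + 1·1.9 + 3·75 = 288.9
D2: 2·116 + 1·8.9 + 3·56 = 408.9
D3: 2·93 + 1·4.4 + 3·12 = 226.4
D4: 2·13 + 1·4.3 + 3·57 = 201.3
D5: 2·42 + 1·2.1 + 3·70 = 296.1
D6: 2·81 + 1·2.6 + 3·16 = 212.6
D7: 2·114 + 1·2.1 + 3·65 = 425.1
D8: 2·31 + 1·3.0 + 3·44 = 197.0
D9: 2·87 + 1·6.2 + 3·40 = 300.2
D10: 2·47 + 1·11.6 + 3·2 = 111.6
Lowest: D10 at 111.6.

D10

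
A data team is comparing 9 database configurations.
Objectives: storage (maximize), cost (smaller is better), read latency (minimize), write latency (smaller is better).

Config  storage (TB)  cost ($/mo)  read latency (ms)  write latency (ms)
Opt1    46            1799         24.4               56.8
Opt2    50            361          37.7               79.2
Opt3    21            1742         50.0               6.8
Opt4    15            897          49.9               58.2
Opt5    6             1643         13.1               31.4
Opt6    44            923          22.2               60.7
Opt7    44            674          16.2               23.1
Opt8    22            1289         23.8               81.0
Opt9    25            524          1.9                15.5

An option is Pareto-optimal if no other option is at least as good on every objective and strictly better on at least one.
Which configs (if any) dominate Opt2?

none

Opt1: worse on storage (46 vs 50).
Opt3: worse on storage (21 vs 50).
Opt4: worse on storage (15 vs 50).
Opt5: worse on storage (6 vs 50).
Opt6: worse on storage (44 vs 50).
Opt7: worse on storage (44 vs 50).
Opt8: worse on storage (22 vs 50).
Opt9: worse on storage (25 vs 50).
No option dominates Opt2.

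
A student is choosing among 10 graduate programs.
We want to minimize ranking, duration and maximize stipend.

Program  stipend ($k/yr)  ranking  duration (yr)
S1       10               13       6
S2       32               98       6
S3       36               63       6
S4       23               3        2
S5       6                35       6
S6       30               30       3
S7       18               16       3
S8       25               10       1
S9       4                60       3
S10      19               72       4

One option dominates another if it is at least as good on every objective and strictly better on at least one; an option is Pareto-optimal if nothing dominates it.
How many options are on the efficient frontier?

S1: dominated by S4 (stipend 23≥10, ranking 3≤13, duration 2≤6).
S2: dominated by S3 (stipend 36≥32, ranking 63≤98, duration 6≤6).
S3: not dominated (best stipend).
S4: not dominated (best ranking).
S5: dominated by S1 (stipend 10≥6, ranking 13≤35, duration 6≤6).
S6: not dominated.
S7: dominated by S4 (stipend 23≥18, ranking 3≤16, duration 2≤3).
S8: not dominated (best duration).
S9: dominated by S4 (stipend 23≥4, ranking 3≤60, duration 2≤3).
S10: dominated by S4 (stipend 23≥19, ranking 3≤72, duration 2≤4).
Pareto-optimal: S3, S4, S6, S8 → 4.

4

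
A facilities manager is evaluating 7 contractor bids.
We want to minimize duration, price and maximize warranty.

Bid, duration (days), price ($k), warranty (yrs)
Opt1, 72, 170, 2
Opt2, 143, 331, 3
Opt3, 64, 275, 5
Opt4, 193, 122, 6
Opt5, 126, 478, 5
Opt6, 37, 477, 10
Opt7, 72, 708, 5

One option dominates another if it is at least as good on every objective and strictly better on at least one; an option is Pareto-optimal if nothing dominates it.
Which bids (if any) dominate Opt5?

Opt3, Opt6

Opt3: duration 64≤126, price 275≤478, warranty 5≥5 — dominates Opt5.
Opt6: duration 37≤126, price 477≤478, warranty 10≥5 — dominates Opt5.
Others (Opt1, Opt2, Opt4, Opt7) are each worse than Opt5 on at least one objective.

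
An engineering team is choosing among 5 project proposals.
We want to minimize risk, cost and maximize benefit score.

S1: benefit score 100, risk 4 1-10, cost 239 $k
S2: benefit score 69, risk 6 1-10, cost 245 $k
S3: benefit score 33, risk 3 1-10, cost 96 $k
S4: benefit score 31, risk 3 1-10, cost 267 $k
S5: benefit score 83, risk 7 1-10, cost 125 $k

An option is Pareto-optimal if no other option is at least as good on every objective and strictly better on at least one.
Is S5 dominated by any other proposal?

No

S1: worse on cost (239 vs 125).
S2: worse on benefit score (69 vs 83).
S3: worse on benefit score (33 vs 83).
S4: worse on benefit score (31 vs 83).
No option is at least as good as S5 on every objective and strictly better on one.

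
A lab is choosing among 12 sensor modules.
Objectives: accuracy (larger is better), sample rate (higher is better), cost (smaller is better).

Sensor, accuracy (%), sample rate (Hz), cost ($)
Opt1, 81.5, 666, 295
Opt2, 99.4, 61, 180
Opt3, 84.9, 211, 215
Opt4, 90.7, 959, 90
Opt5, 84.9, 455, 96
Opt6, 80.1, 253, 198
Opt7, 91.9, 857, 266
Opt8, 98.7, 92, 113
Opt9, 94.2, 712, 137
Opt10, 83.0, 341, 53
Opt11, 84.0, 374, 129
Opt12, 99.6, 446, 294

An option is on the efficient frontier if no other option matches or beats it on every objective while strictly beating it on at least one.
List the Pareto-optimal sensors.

Opt1: dominated by Opt4 (accuracy 90.7≥81.5, sample rate 959≥666, cost 90≤295).
Opt2: not dominated.
Opt3: dominated by Opt4 (accuracy 90.7≥84.9, sample rate 959≥211, cost 90≤215).
Opt4: not dominated (best sample rate).
Opt5: dominated by Opt4 (accuracy 90.7≥84.9, sample rate 959≥455, cost 90≤96).
Opt6: dominated by Opt4 (accuracy 90.7≥80.1, sample rate 959≥253, cost 90≤198).
Opt7: not dominated.
Opt8: not dominated.
Opt9: not dominated.
Opt10: not dominated (best cost).
Opt11: dominated by Opt4 (accuracy 90.7≥84.0, sample rate 959≥374, cost 90≤129).
Opt12: not dominated (best accuracy).

Opt2, Opt4, Opt7, Opt8, Opt9, Opt10, Opt12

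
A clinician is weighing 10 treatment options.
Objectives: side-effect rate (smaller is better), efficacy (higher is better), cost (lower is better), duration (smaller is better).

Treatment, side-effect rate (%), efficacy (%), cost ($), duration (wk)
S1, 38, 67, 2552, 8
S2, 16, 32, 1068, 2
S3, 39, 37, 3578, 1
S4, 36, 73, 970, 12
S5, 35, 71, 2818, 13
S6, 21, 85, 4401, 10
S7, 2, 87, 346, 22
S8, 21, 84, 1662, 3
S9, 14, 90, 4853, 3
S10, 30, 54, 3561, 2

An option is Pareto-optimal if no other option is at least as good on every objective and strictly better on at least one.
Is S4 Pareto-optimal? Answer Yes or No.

Yes

S1: worse on side-effect rate (38 vs 36).
S2: worse on efficacy (32 vs 73).
S3: worse on side-effect rate (39 vs 36).
S5: worse on efficacy (71 vs 73).
S6: worse on cost (4401 vs 970).
S7: worse on duration (22 vs 12).
S8: worse on cost (1662 vs 970).
S9: worse on cost (4853 vs 970).
S10: worse on efficacy (54 vs 73).
No option is at least as good as S4 on every objective and strictly better on one.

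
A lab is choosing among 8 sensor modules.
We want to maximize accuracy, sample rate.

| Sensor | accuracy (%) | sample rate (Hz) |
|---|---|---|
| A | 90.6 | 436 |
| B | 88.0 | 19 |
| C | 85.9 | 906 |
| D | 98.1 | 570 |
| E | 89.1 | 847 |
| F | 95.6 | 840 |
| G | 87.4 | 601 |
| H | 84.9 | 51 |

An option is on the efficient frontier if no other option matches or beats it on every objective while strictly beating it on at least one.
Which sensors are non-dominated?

A: dominated by D (accuracy 98.1≥90.6, sample rate 570≥436).
B: dominated by A (accuracy 90.6≥88.0, sample rate 436≥19).
C: not dominated (best sample rate).
D: not dominated (best accuracy).
E: not dominated.
F: not dominated.
G: dominated by E (accuracy 89.1≥87.4, sample rate 847≥601).
H: dominated by A (accuracy 90.6≥84.9, sample rate 436≥51).

C, D, E, F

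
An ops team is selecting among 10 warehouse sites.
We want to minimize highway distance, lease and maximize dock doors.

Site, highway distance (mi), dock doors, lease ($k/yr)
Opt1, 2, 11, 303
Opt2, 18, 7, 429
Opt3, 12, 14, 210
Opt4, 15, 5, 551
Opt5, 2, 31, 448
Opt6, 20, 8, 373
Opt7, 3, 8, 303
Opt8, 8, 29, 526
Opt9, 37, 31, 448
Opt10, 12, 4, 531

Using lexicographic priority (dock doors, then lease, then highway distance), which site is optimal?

First maximize dock doors: best is 31, kept {Opt5, Opt9}.
Then minimize lease: best is 448, kept {Opt5, Opt9}.
Then minimize highway distance: best is 2, kept {Opt5}.

Opt5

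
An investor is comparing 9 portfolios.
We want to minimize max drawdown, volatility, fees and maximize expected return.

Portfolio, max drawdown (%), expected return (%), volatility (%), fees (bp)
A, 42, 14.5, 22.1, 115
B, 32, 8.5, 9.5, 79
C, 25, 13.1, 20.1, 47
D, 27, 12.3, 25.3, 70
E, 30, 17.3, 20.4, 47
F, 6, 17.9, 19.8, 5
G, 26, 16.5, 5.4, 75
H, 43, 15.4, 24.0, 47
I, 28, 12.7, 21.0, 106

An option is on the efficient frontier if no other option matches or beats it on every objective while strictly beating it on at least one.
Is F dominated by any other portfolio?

No

A: worse on max drawdown (42 vs 6).
B: worse on max drawdown (32 vs 6).
C: worse on max drawdown (25 vs 6).
D: worse on max drawdown (27 vs 6).
E: worse on max drawdown (30 vs 6).
G: worse on max drawdown (26 vs 6).
H: worse on max drawdown (43 vs 6).
I: worse on max drawdown (28 vs 6).
No option is at least as good as F on every objective and strictly better on one.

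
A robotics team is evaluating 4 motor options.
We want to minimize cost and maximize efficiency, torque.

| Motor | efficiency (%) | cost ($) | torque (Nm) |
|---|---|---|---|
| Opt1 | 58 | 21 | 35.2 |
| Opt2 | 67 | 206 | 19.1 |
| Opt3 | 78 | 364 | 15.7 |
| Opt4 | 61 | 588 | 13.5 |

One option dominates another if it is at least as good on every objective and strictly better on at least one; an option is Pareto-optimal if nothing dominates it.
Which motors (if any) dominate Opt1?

none

Opt2: worse on cost (206 vs 21).
Opt3: worse on cost (364 vs 21).
Opt4: worse on cost (588 vs 21).
No option dominates Opt1.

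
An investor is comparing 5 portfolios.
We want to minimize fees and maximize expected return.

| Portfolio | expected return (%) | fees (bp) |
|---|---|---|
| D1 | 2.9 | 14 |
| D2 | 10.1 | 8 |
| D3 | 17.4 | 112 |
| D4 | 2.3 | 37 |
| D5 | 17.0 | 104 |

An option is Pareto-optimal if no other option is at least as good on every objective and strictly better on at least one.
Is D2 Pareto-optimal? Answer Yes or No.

D1: worse on expected return (2.9 vs 10.1).
D3: worse on fees (112 vs 8).
D4: worse on expected return (2.3 vs 10.1).
D5: worse on fees (104 vs 8).
No option is at least as good as D2 on every objective and strictly better on one.

Yes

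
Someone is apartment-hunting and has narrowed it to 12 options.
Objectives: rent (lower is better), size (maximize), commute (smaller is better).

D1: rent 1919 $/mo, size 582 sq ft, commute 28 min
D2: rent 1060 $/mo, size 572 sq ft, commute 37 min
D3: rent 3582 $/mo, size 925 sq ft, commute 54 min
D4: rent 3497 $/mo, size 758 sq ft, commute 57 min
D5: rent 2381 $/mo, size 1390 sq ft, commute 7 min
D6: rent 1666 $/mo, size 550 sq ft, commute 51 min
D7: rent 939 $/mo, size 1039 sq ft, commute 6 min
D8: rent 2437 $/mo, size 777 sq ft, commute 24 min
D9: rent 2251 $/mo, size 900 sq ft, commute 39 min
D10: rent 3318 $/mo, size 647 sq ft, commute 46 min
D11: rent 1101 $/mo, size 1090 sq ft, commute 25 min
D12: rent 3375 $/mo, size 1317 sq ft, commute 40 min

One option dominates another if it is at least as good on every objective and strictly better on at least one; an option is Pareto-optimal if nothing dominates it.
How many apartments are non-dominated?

D1: dominated by D7 (rent 939≤1919, size 1039≥582, commute 6≤28).
D2: dominated by D7 (rent 939≤1060, size 1039≥572, commute 6≤37).
D3: dominated by D5 (rent 2381≤3582, size 1390≥925, commute 7≤54).
D4: dominated by D5 (rent 2381≤3497, size 1390≥758, commute 7≤57).
D5: not dominated (best size).
D6: dominated by D2 (rent 1060≤1666, size 572≥550, commute 37≤51).
D7: not dominated (best rent).
D8: dominated by D5 (rent 2381≤2437, size 1390≥777, commute 7≤24).
D9: dominated by D7 (rent 939≤2251, size 1039≥900, commute 6≤39).
D10: dominated by D5 (rent 2381≤3318, size 1390≥647, commute 7≤46).
D11: not dominated.
D12: dominated by D5 (rent 2381≤3375, size 1390≥1317, commute 7≤40).
Pareto-optimal: D5, D7, D11 → 3.

3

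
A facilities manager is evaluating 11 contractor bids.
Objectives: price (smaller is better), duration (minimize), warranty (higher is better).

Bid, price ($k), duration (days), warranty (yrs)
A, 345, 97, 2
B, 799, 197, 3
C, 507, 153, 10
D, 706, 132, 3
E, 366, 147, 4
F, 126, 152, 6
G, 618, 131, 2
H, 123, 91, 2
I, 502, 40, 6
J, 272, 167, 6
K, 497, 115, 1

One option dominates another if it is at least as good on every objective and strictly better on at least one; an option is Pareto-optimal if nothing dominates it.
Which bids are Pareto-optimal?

C, E, F, H, I

A: dominated by H (price 123≤345, duration 91≤97, warranty 2≥2).
B: dominated by C (price 507≤799, duration 153≤197, warranty 10≥3).
C: not dominated (best warranty).
D: dominated by I (price 502≤706, duration 40≤132, warranty 6≥3).
E: not dominated.
F: not dominated.
G: dominated by A (price 345≤618, duration 97≤131, warranty 2≥2).
H: not dominated (best price).
I: not dominated (best duration).
J: dominated by F (price 126≤272, duration 152≤167, warranty 6≥6).
K: dominated by A (price 345≤497, duration 97≤115, warranty 2≥1).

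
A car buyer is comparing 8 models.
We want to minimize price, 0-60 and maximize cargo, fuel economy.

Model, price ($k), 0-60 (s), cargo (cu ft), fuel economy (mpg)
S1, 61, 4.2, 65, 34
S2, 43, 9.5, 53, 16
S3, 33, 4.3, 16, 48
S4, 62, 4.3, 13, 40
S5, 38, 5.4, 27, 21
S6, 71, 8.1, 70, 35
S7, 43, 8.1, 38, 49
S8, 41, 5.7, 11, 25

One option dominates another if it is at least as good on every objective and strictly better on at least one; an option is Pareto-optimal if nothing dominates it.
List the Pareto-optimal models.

S1, S2, S3, S5, S6, S7

S1: not dominated (best 0-60).
S2: not dominated.
S3: not dominated (best price).
S4: dominated by S3 (price 33≤62, 0-60 4.3≤4.3, cargo 16≥13, fuel economy 48≥40).
S5: not dominated.
S6: not dominated (best cargo).
S7: not dominated (best fuel economy).
S8: dominated by S3 (price 33≤41, 0-60 4.3≤5.7, cargo 16≥11, fuel economy 48≥25).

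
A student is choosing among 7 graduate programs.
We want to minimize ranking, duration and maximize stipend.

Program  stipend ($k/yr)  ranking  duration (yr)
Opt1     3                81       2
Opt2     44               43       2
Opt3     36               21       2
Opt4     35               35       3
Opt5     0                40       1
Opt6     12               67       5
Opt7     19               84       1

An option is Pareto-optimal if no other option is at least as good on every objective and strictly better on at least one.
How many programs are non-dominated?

4

Opt1: dominated by Opt2 (stipend 44≥3, ranking 43≤81, duration 2≤2).
Opt2: not dominated (best stipend).
Opt3: not dominated (best ranking).
Opt4: dominated by Opt3 (stipend 36≥35, ranking 21≤35, duration 2≤3).
Opt5: not dominated.
Opt6: dominated by Opt2 (stipend 44≥12, ranking 43≤67, duration 2≤5).
Opt7: not dominated.
Pareto-optimal: Opt2, Opt3, Opt5, Opt7 → 4.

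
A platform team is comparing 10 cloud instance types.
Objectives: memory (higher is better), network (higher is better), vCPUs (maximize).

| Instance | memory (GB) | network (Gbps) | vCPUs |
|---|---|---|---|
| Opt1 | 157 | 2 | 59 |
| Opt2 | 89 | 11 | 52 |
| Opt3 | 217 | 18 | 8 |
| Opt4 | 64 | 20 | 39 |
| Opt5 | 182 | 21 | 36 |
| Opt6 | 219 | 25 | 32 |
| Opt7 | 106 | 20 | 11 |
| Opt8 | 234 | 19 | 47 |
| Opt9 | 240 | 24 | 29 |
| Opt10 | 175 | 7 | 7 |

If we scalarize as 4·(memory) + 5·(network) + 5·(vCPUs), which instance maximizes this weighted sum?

Opt1: 4·157 + 5·2 + 5·59 = 933
Opt2: 4·89 + 5·11 + 5·52 = 671
Opt3: 4·217 + 5·18 + 5·8 = 998
Opt4: 4·64 + 5·20 + 5·39 = 551
Opt5: 4·182 + 5·21 + 5·36 = 1013
Opt6: 4·219 + 5·25 + 5·32 = 1161
Opt7: 4·106 + 5·20 + 5·11 = 579
Opt8: 4·234 + 5·19 + 5·47 = 1266
Opt9: 4·240 + 5·24 + 5·29 = 1225
Opt10: 4·175 + 5·7 + 5·7 = 770
Highest: Opt8 at 1266.

Opt8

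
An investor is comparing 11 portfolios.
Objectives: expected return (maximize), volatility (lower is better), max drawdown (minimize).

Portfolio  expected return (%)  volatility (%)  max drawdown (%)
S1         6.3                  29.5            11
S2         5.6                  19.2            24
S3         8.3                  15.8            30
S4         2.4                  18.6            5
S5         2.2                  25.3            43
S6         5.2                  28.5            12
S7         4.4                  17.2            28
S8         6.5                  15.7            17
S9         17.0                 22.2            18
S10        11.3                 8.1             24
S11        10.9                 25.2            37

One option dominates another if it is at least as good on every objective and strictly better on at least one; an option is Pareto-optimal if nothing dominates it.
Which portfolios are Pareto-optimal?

S1, S4, S6, S8, S9, S10

S1: not dominated.
S2: dominated by S8 (expected return 6.5≥5.6, volatility 15.7≤19.2, max drawdown 17≤24).
S3: dominated by S10 (expected return 11.3≥8.3, volatility 8.1≤15.8, max drawdown 24≤30).
S4: not dominated (best max drawdown).
S5: dominated by S2 (expected return 5.6≥2.2, volatility 19.2≤25.3, max drawdown 24≤43).
S6: not dominated.
S7: dominated by S8 (expected return 6.5≥4.4, volatility 15.7≤17.2, max drawdown 17≤28).
S8: not dominated.
S9: not dominated (best expected return).
S10: not dominated (best volatility).
S11: dominated by S9 (expected return 17.0≥10.9, volatility 22.2≤25.2, max drawdown 18≤37).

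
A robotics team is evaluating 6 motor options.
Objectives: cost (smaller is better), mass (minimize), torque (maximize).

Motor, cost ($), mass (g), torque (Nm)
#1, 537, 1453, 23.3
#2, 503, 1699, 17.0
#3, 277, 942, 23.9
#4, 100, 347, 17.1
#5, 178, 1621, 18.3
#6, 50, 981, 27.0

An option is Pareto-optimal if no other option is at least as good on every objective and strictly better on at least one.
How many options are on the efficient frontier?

#1: dominated by #3 (cost 277≤537, mass 942≤1453, torque 23.9≥23.3).
#2: dominated by #3 (cost 277≤503, mass 942≤1699, torque 23.9≥17.0).
#3: not dominated.
#4: not dominated (best mass).
#5: dominated by #6 (cost 50≤178, mass 981≤1621, torque 27.0≥18.3).
#6: not dominated (best cost).
Pareto-optimal: #3, #4, #6 → 3.

3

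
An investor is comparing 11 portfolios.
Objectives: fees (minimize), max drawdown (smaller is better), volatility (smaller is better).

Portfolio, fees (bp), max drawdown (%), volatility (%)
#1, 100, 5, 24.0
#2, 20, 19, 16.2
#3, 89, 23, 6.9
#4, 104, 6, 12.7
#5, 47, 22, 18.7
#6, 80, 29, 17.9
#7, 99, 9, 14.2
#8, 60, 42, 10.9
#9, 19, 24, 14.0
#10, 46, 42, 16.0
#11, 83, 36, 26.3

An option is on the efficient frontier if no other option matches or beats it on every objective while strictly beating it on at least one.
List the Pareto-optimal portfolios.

#1, #2, #3, #4, #7, #8, #9

#1: not dominated (best max drawdown).
#2: not dominated.
#3: not dominated (best volatility).
#4: not dominated.
#5: dominated by #2 (fees 20≤47, max drawdown 19≤22, volatility 16.2≤18.7).
#6: dominated by #2 (fees 20≤80, max drawdown 19≤29, volatility 16.2≤17.9).
#7: not dominated.
#8: not dominated.
#9: not dominated (best fees).
#10: dominated by #9 (fees 19≤46, max drawdown 24≤42, volatility 14.0≤16.0).
#11: dominated by #2 (fees 20≤83, max drawdown 19≤36, volatility 16.2≤26.3).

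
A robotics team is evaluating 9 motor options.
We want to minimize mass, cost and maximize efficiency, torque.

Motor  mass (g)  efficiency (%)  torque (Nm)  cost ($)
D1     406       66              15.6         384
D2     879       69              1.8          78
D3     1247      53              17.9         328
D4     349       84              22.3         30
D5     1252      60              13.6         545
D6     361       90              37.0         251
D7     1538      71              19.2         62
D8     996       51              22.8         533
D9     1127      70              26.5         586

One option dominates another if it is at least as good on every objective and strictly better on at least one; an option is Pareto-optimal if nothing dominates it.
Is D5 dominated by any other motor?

Yes

D1 vs D5: mass 406≤1252, efficiency 66≥60, torque 15.6≥13.6, cost 384≤545 — D1 is at least as good on every objective and strictly better on at least one, so D1 dominates D5.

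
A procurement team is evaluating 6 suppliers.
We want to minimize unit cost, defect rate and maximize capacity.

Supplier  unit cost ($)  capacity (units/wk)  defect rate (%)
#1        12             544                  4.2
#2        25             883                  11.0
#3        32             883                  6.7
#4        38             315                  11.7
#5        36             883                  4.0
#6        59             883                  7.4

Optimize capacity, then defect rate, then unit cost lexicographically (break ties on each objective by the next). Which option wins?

First maximize capacity: best is 883, kept {#2, #3, #5, #6}.
Then minimize defect rate: best is 4.0, kept {#5}.

#5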